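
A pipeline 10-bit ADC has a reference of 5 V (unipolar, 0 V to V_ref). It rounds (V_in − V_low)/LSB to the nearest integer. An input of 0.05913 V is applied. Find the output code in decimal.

Full-scale span = 5 V; LSB = 5/2^10 = 4.883 mV.
(V_in − V_low)/LSB = (0.05913 − 0) / 0.00488281 = 12.110.
Round → code 12.

code 12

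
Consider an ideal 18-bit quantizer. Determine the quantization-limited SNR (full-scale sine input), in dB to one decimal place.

SNR ≈ 6.02·N + 1.76 dB = 6.02·18 + 1.76 = 110.12 dB.

110.1 dB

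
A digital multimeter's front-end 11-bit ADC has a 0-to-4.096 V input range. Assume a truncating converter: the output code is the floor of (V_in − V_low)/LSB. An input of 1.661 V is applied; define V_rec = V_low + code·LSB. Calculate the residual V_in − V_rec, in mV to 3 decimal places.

1.000 mV

One LSB is 4.096 V / 2048 = 2.000 mV.
Scaled input = 830.5000 LSBs, so code = 830.
V_rec = 0 + 830·0.002 = 1.66 V.
V_in − V_rec = 0.001 V = 1.000 mV.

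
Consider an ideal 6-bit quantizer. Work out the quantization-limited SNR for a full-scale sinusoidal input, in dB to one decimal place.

SNR ≈ 6.02·N + 1.76 dB = 6.02·6 + 1.76 = 37.88 dB.

37.9 dB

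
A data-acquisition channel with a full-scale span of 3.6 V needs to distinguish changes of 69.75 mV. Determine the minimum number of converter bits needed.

Number of steps required ≥ 3.6 V / 69.75 mV = 51.61.
Need 2^N ≥ 51.61; 2^5 = 32, 2^6 = 64.
Minimum N = 6.

6 bits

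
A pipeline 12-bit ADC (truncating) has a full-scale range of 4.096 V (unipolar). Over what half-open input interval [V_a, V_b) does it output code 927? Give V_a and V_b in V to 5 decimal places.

[0.92700 V, 0.92800 V)

LSB = 4.096/2^12 = 1.000 mV.
V_a = V_low + 927·LSB = 0.927 V; V_b = V_low + 928·LSB = 0.928 V.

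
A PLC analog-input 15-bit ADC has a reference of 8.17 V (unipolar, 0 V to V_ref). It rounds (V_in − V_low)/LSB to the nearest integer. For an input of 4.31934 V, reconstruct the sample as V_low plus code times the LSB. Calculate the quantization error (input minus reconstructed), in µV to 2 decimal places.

LSB = 8.17/2^15 = 249.33 µV.
(4.31934 − 0)/0.000249329 = 17323.8841; round gives code 17324.
Code 17324 maps back to 0 + 17324×0.000249329 V = 4.3193689 V.
Error = 4.31934 − 4.3193689 = -2.88965e-05 V = -28.90 µV.

-28.90 µV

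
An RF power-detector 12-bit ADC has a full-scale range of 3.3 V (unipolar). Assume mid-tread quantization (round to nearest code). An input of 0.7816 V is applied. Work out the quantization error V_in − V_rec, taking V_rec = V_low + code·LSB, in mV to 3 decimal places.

0.106 mV

One LSB is 3.3 V / 4096 = 0.806 mV.
(0.7816 − 0)/0.000805664 = 970.1314; round gives code 970.
V_rec = 0 + 970·0.000805664 = 0.78149414 V.
V_in − V_rec = 0.000105859 V = 0.106 mV.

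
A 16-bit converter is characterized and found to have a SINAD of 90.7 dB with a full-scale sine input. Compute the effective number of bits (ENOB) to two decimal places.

14.77 bits

ENOB = (SINAD − 1.76) / 6.02 = (90.7 − 1.76)/6.02 = 14.774.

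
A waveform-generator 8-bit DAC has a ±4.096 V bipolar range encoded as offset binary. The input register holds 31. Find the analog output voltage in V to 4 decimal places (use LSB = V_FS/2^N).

LSB = 8.192 V / 2^8 = 32.000 mV.
V_out = (−4.096) + 31 × 0.032 V = -3.104 V.

-3.1040 V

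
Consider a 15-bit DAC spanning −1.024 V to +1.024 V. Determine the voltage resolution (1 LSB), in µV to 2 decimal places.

62.50 µV

Full-scale span = 2.048 V.
LSB = 2.048 / 2^15 = 2.048 / 32768 = 6.25e-05 V = 62.50 µV.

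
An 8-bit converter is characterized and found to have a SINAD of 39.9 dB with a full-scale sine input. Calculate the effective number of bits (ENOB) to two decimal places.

ENOB = (SINAD − 1.76) / 6.02 = (39.9 − 1.76)/6.02 = 6.336.

6.34 bits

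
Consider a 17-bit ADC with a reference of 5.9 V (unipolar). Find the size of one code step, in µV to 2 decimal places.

45.01 µV

Full-scale span = 5.9 V.
LSB = 5.9 / 2^17 = 5.9 / 131072 = 4.50134e-05 V = 45.01 µV.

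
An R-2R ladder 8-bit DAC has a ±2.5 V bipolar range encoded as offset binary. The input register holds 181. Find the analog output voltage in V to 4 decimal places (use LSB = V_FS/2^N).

LSB = 5 V / 2^8 = 19.531 mV.
V_out = (−2.5) + 181 × 0.0195312 V = 1.03516 V.

1.0352 V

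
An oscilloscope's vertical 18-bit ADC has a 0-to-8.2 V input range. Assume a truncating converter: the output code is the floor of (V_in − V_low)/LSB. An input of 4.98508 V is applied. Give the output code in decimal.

code 159366

Full-scale span = 8.2 V; LSB = 8.2/2^18 = 31.28 µV.
Input sits at 159366.928 steps above V_low.
Floor → code 159366.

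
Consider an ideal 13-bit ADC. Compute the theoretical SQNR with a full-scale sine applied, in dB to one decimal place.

80.0 dB

SNR ≈ 6.02·N + 1.76 dB = 6.02·13 + 1.76 = 80.02 dB.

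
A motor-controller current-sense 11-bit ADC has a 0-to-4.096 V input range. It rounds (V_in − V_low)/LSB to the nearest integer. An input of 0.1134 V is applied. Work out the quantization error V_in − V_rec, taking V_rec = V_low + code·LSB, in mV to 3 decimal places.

One LSB is 4.096 V / 2048 = 2.000 mV.
(0.1134 − 0)/0.002 = 56.7000; round gives code 57.
Reconstructed: 0.114 V.
V_in − V_rec = -0.0006 V = -0.600 mV.

-0.600 mV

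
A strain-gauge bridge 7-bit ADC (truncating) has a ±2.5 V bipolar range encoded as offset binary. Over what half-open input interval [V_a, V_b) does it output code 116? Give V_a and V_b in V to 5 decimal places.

LSB = 5/2^7 = 39.062 mV.
V_a = V_low + 116·LSB = 2.03125 V; V_b = V_low + 117·LSB = 2.07031 V.

[2.03125 V, 2.07031 V)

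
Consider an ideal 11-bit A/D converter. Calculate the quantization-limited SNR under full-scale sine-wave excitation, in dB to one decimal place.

SNR ≈ 6.02·N + 1.76 dB = 6.02·11 + 1.76 = 67.98 dB.

68.0 dB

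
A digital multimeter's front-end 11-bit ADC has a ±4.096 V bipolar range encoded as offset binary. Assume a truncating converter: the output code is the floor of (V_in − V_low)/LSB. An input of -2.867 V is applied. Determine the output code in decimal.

code 307

LSB = 8.192 V / 2048 = 4.000 mV.
Input sits at 307.250 steps above V_low.
⌊·⌋(307.250) = 307.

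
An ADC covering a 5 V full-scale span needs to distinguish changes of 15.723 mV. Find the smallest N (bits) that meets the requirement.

9 bits

Number of steps required ≥ 5 V / 15.723 mV = 318.01.
Need 2^N ≥ 318.01; 2^8 = 256, 2^9 = 512.
Minimum N = 9.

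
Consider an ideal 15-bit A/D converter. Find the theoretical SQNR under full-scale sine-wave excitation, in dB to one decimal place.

SNR ≈ 6.02·N + 1.76 dB = 6.02·15 + 1.76 = 92.06 dB.

92.1 dB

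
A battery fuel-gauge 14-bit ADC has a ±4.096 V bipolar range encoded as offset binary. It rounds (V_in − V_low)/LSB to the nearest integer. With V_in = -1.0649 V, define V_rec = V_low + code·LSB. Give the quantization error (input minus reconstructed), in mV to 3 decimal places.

LSB = 8.192/2^14 = 0.500 mV.
(-1.0649 − (−4.096))/0.0005 = 6062.2000; round gives code 6062.
V_rec = (−4.096) + 6062·0.0005 = -1.065 V.
Difference: 0.0001 V → 0.100 mV.

0.100 mV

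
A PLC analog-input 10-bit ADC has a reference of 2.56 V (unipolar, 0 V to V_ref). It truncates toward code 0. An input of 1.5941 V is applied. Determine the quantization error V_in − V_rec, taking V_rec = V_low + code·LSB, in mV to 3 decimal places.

Step size: 2.56 V ÷ 2^10 = 2.500 mV.
(V_in − V_low)/LSB = (1.5941 − 0)/0.0025 = 637.6400 → code 637 (floor).
V_rec = 0 + 637·0.0025 = 1.5925 V.
Error = 1.5941 − 1.5925 = 0.0016 V = 1.600 mV.

1.600 mV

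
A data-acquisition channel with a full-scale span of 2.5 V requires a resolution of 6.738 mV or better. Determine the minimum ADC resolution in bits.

Number of steps required ≥ 2.5 V / 6.738 mV = 371.03.
Need 2^N ≥ 371.03; 2^8 = 256, 2^9 = 512.
Minimum N = 9.

9 bits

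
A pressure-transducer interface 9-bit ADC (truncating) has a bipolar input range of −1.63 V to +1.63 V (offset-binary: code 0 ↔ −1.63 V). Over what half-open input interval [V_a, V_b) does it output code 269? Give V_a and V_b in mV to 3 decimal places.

[82.773 mV, 89.141 mV)

LSB = 3.26/2^9 = 6.367 mV.
V_a = V_low + 269·LSB = 0.0827734 V; V_b = V_low + 270·LSB = 0.0891406 V.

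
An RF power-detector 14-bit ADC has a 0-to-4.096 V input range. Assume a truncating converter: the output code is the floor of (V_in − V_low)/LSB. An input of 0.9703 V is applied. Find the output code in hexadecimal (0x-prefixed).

code 0xF29 (decimal 3881)

With 16384 levels over 4.096 V, one step is 250.00 µV.
(V_in − V_low)/LSB = (0.9703 − 0) / 0.00025 = 3881.200.
Floor → code 3881.
In hexadecimal (0x-prefixed): 0xF29.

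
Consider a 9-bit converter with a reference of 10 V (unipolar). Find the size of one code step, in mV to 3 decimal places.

19.531 mV

Full-scale span = 10 V.
LSB = 10 / 2^9 = 10 / 512 = 0.0195312 V = 19.531 mV.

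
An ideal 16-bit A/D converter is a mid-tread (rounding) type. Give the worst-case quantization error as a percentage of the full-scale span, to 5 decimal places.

0.00076 %

Rounding → worst-case error = ½ LSB = V_FS/2^17, so 100/131072 = 0.000762939 % of full scale.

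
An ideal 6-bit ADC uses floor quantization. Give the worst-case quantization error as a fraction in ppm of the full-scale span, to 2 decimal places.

15625.00 ppm

Truncating → worst-case error = 1 LSB = V_FS/2^6, so 1e+06/64 = 15625 ppm of full scale.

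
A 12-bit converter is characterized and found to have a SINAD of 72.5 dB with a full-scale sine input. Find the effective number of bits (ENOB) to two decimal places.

ENOB = (SINAD − 1.76) / 6.02 = (72.5 − 1.76)/6.02 = 11.751.

11.75 bits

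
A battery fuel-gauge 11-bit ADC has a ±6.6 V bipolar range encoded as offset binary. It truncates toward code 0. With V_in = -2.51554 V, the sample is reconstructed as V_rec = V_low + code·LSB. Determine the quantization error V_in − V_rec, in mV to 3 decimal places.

4.577 mV

One LSB is 13.2 V / 2048 = 6.445 mV.
Scaled input = 633.7102 LSBs, so code = 633.
Reconstructed: -2.5201172 V.
Error = -2.51554 − (−2.5201172) = 0.00457719 V = 4.577 mV.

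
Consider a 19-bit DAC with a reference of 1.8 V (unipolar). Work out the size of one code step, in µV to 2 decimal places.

3.43 µV

Full-scale span = 1.8 V.
LSB = 1.8 / 2^19 = 1.8 / 524288 = 3.43323e-06 V = 3.43 µV.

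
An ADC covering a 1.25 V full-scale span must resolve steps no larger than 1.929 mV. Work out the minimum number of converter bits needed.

10 bits

Number of steps required ≥ 1.25 V / 1.929 mV = 648.00.
Need 2^N ≥ 648.00; 2^9 = 512, 2^10 = 1024.
Minimum N = 10.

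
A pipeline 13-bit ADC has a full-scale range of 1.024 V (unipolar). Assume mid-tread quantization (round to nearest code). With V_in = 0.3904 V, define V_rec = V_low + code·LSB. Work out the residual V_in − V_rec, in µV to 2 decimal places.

25.00 µV

One LSB is 1.024 V / 8192 = 125.00 µV.
(0.3904 − 0)/0.000125 = 3123.2000; round gives code 3123.
Reconstructed: 0.390375 V.
V_in − V_rec = 2.5e-05 V = 25.00 µV.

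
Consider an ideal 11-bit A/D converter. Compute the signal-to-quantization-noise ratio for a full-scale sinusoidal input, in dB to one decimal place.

68.0 dB

SNR ≈ 6.02·N + 1.76 dB = 6.02·11 + 1.76 = 67.98 dB.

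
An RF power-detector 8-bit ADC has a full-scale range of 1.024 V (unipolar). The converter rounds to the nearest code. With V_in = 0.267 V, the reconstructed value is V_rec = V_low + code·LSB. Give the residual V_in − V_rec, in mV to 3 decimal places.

-1.000 mV

One LSB is 1.024 V / 256 = 4.000 mV.
(0.267 − 0)/0.004 = 66.7500; round gives code 67.
Code 67 maps back to 0 + 67×0.004 V = 0.268 V.
Error = 0.267 − 0.268 = -0.001 V = -1.000 mV.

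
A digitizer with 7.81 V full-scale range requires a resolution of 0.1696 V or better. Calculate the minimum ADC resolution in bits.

Number of steps required ≥ 7.81 V / 0.1696 V = 46.05.
Need 2^N ≥ 46.05; 2^5 = 32, 2^6 = 64.
Minimum N = 6.

6 bits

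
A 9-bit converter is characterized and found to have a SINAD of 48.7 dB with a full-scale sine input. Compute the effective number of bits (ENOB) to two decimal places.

7.80 bits

ENOB = (SINAD − 1.76) / 6.02 = (48.7 − 1.76)/6.02 = 7.797.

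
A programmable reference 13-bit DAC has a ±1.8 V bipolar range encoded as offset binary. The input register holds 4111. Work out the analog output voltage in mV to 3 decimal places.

LSB = 3.6 V / 2^13 = 439.45 µV.
V_out = (−1.8) + 4111 × 0.000439453 V = 0.0065918 V.
= 6.592 mV.

6.592 mV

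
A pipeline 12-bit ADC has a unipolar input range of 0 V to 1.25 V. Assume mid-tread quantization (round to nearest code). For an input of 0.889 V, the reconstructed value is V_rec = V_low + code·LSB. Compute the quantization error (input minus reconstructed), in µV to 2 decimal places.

One LSB is 1.25 V / 4096 = 305.18 µV.
Scaled input = 2913.0752 LSBs, so code = 2913.
V_rec = 0 + 2913·0.000305176 = 0.88897705 V.
V_in − V_rec = 2.29492e-05 V = 22.95 µV.

22.95 µV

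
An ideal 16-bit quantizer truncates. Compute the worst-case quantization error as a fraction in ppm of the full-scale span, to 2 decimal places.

15.26 ppm

Truncating → worst-case error = 1 LSB = V_FS/2^16, so 1e+06/65536 = 15.2588 ppm of full scale.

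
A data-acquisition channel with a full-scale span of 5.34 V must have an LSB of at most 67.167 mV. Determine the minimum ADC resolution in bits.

7 bits

Number of steps required ≥ 5.34 V / 67.167 mV = 79.50.
Need 2^N ≥ 79.50; 2^6 = 64, 2^7 = 128.
Minimum N = 7.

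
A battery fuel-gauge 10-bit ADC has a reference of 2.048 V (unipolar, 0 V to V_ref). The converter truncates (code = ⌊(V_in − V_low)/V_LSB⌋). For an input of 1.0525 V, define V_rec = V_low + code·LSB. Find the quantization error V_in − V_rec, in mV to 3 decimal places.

Step size: 2.048 V ÷ 2^10 = 2.000 mV.
(V_in − V_low)/LSB = (1.0525 − 0)/0.002 = 526.2500 → code 526 (floor).
Reconstructed: 1.052 V.
V_in − V_rec = 0.0005 V = 0.500 mV.

0.500 mV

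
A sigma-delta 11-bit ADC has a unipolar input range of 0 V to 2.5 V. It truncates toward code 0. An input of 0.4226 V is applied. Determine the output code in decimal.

code 346

Full-scale span = 2.5 V; LSB = 2.5/2^11 = 1.221 mV.
Input sits at 346.194 steps above V_low.
⌊·⌋(346.194) = 346.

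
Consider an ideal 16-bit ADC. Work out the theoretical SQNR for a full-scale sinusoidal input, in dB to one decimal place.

SNR ≈ 6.02·N + 1.76 dB = 6.02·16 + 1.76 = 98.08 dB.

98.1 dB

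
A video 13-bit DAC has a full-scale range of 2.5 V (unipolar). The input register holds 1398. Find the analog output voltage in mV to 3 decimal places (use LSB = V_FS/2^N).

LSB = 2.5 V / 2^13 = 305.18 µV.
V_out = 0 + 1398 × 0.000305176 V = 0.426636 V.
= 426.636 mV.

426.636 mV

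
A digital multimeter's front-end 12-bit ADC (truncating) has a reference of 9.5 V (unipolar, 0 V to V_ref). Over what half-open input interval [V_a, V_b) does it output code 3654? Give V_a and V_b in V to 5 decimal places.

LSB = 9.5/2^12 = 2.319 mV.
V_a = V_low + 3654·LSB = 8.47485 V; V_b = V_low + 3655·LSB = 8.47717 V.

[8.47485 V, 8.47717 V)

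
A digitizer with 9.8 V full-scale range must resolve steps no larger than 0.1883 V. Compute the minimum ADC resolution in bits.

Number of steps required ≥ 9.8 V / 0.1883 V = 52.04.
Need 2^N ≥ 52.04; 2^5 = 32, 2^6 = 64.
Minimum N = 6.

6 bits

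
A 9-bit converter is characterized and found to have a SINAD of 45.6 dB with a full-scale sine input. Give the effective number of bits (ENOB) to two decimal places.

7.28 bits

ENOB = (SINAD − 1.76) / 6.02 = (45.6 − 1.76)/6.02 = 7.282.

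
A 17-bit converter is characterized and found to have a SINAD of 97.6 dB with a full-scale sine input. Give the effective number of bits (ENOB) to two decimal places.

15.92 bits

ENOB = (SINAD − 1.76) / 6.02 = (97.6 − 1.76)/6.02 = 15.920.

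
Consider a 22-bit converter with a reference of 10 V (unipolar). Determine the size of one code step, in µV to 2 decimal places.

2.38 µV

Full-scale span = 10 V.
LSB = 10 / 2^22 = 10 / 4194304 = 2.38419e-06 V = 2.38 µV.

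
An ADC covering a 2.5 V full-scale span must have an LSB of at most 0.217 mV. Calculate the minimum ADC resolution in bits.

Number of steps required ≥ 2.5 V / 0.217 mV = 11520.74.
Need 2^N ≥ 11520.74; 2^13 = 8192, 2^14 = 16384.
Minimum N = 14.

14 bits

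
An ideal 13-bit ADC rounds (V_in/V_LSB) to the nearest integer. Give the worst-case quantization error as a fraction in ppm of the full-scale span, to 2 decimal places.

61.04 ppm

Rounding → worst-case error = ½ LSB = V_FS/2^14, so 1e+06/16384 = 61.0352 ppm of full scale.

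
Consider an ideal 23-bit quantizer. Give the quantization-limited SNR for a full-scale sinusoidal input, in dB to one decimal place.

SNR ≈ 6.02·N + 1.76 dB = 6.02·23 + 1.76 = 140.22 dB.

140.2 dB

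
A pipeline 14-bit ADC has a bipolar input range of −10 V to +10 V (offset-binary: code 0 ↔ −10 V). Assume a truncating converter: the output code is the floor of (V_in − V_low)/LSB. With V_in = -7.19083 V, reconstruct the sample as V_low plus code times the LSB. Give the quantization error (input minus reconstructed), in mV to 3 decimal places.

One LSB is 20 V / 16384 = 1.221 mV.
Scaled input = 2301.2721 LSBs, so code = 2301.
Reconstructed: -7.1911621 V.
Difference: 0.000332109 V → 0.332 mV.

0.332 mV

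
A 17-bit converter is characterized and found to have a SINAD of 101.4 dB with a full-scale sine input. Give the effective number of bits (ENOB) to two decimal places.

ENOB = (SINAD − 1.76) / 6.02 = (101.4 − 1.76)/6.02 = 16.551.

16.55 bits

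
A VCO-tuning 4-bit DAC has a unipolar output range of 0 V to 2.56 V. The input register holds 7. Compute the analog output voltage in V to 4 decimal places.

1.1200 V

LSB = 2.56 V / 2^4 = 160.000 mV.
V_out = 0 + 7 × 0.16 V = 1.12 V.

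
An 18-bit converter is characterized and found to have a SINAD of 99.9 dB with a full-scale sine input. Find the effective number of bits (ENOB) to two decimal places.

ENOB = (SINAD − 1.76) / 6.02 = (99.9 − 1.76)/6.02 = 16.302.

16.30 bits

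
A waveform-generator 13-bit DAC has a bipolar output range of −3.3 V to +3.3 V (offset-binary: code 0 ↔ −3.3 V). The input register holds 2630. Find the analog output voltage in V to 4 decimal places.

-1.1811 V

LSB = 6.6 V / 2^13 = 0.806 mV.
V_out = (−3.3) + 2630 × 0.000805664 V = -1.1811 V.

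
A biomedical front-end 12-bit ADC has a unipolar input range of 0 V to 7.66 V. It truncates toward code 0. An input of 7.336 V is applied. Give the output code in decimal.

code 3922

Full-scale span = 7.66 V; LSB = 7.66/2^12 = 1.870 mV.
(V_in − V_low)/LSB = (7.336 − 0) / 0.00187012 = 3922.749.
So the output code is 3922.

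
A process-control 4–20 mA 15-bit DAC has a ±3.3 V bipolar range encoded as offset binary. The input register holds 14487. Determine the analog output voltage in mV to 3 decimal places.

-382.086 mV

LSB = 6.6 V / 2^15 = 201.42 µV.
V_out = (−3.3) + 14487 × 0.000201416 V = -0.382086 V.
= -382.086 mV.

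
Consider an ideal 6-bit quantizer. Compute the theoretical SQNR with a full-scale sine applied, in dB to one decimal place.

37.9 dB

SNR ≈ 6.02·N + 1.76 dB = 6.02·6 + 1.76 = 37.88 dB.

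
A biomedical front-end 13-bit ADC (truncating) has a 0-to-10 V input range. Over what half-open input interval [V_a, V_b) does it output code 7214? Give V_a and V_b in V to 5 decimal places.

[8.80615 V, 8.80737 V)

LSB = 10/2^13 = 1.221 mV.
V_a = V_low + 7214·LSB = 8.80615 V; V_b = V_low + 7215·LSB = 8.80737 V.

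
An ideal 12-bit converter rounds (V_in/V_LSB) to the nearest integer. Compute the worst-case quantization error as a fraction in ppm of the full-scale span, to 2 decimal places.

122.07 ppm

Rounding → worst-case error = ½ LSB = V_FS/2^13, so 1e+06/8192 = 122.07 ppm of full scale.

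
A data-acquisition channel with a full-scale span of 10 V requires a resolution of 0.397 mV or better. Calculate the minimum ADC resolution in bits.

15 bits

Number of steps required ≥ 10 V / 0.397 mV = 25188.92.
Need 2^N ≥ 25188.92; 2^14 = 16384, 2^15 = 32768.
Minimum N = 15.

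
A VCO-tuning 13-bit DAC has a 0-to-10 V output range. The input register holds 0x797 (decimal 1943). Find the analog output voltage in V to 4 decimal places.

2.3718 V

LSB = 10 V / 2^13 = 1.221 mV.
Code 0x797 = 1943 decimal.
V_out = 0 + 1943 × 0.0012207 V = 2.37183 V.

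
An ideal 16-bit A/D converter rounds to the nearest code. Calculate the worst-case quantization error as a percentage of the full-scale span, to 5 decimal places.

Rounding → worst-case error = ½ LSB = V_FS/2^17, so 100/131072 = 0.000762939 % of full scale.

0.00076 %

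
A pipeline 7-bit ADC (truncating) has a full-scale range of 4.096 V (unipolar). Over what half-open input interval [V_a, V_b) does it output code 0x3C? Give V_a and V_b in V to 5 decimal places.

LSB = 4.096/2^7 = 32.000 mV.
Code 0x3C = 60 decimal.
V_a = V_low + 60·LSB = 1.92 V; V_b = V_low + 61·LSB = 1.952 V.

[1.92000 V, 1.95200 V)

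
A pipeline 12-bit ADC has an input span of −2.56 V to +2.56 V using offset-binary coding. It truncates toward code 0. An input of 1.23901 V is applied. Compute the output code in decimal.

code 3039

LSB = 5.12 V / 4096 = 1.250 mV.
(V_in − V_low)/LSB = (1.23901 − (−2.56)) / 0.00125 = 3039.208.
So the output code is 3039.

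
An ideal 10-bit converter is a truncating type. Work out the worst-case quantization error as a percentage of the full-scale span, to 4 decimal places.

0.0977 %

Truncating → worst-case error = 1 LSB = V_FS/2^10, so 100/1024 = 0.0976562 % of full scale.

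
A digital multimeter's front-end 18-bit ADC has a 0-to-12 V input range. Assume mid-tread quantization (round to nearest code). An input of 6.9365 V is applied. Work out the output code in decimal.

code 151530

LSB = 12 V / 262144 = 45.78 µV.
(6.9365 − 0) / 4.57764e-05 = 151530.155 LSBs.
Round → code 151530.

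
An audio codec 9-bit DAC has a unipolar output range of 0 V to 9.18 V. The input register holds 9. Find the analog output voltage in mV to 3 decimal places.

161.367 mV

LSB = 9.18 V / 2^9 = 17.930 mV.
V_out = 0 + 9 × 0.0179297 V = 0.161367 V.
= 161.367 mV.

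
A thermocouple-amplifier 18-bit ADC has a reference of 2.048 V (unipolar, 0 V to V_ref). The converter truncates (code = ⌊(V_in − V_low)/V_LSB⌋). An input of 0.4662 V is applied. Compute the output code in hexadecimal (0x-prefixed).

code 0xE919 (decimal 59673)

Full-scale span = 2.048 V; LSB = 2.048/2^18 = 7.81 µV.
(V_in − V_low)/LSB = (0.4662 − 0) / 7.8125e-06 = 59673.600.
So the output code is 59673.
In hexadecimal (0x-prefixed): 0xE919.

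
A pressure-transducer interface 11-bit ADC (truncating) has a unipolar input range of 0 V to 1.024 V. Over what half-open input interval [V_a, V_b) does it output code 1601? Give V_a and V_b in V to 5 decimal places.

LSB = 1.024/2^11 = 0.500 mV.
V_a = V_low + 1601·LSB = 0.8005 V; V_b = V_low + 1602·LSB = 0.801 V.

[0.80050 V, 0.80100 V)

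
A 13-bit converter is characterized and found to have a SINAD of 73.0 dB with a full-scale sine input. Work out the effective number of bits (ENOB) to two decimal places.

ENOB = (SINAD − 1.76) / 6.02 = (73.0 − 1.76)/6.02 = 11.834.

11.83 bits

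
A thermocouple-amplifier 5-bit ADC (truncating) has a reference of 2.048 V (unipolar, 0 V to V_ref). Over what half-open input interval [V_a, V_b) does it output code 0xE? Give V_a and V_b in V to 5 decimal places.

LSB = 2.048/2^5 = 64.000 mV.
Code 0xE = 14 decimal.
V_a = V_low + 14·LSB = 0.896 V; V_b = V_low + 15·LSB = 0.96 V.

[0.89600 V, 0.96000 V)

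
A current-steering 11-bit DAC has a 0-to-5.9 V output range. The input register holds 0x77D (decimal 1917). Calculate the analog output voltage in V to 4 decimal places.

5.5226 V

LSB = 5.9 V / 2^11 = 2.881 mV.
Code 0x77D = 1917 decimal.
V_out = 0 + 1917 × 0.00288086 V = 5.52261 V.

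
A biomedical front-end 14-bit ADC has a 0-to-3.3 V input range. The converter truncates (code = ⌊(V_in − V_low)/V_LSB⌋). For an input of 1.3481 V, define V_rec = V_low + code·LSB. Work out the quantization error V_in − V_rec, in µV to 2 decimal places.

Step size: 3.3 V ÷ 2^14 = 201.42 µV.
(1.3481 − 0)/0.000201416 = 6693.1122; ⌊·⌋ gives code 6693.
Reconstructed: 1.3480774 V.
Difference: 2.26074e-05 V → 22.61 µV.

22.61 µV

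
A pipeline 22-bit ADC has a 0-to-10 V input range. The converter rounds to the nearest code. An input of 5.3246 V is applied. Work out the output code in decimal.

Full-scale span = 10 V; LSB = 10/2^22 = 2.38 µV.
(V_in − V_low)/LSB = (5.3246 − 0) / 2.38419e-06 = 2233299.108.
So the output code is 2233299.

code 2233299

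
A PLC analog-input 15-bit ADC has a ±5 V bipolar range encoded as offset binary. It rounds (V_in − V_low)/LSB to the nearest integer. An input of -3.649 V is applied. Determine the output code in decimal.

LSB = 10 V / 32768 = 305.18 µV.
(V_in − V_low)/LSB = (-3.649 − (−5)) / 0.000305176 = 4426.957.
Round → code 4427.

code 4427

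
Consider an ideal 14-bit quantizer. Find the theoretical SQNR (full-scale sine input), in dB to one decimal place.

86.0 dB

SNR ≈ 6.02·N + 1.76 dB = 6.02·14 + 1.76 = 86.04 dB.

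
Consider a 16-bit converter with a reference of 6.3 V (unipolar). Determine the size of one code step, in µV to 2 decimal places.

96.13 µV

Full-scale span = 6.3 V.
LSB = 6.3 / 2^16 = 6.3 / 65536 = 9.61304e-05 V = 96.13 µV.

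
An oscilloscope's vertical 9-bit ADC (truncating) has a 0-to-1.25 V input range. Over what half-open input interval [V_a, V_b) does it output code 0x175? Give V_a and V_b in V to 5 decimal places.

[0.91064 V, 0.91309 V)

LSB = 1.25/2^9 = 2.441 mV.
Code 0x175 = 373 decimal.
V_a = V_low + 373·LSB = 0.910645 V; V_b = V_low + 374·LSB = 0.913086 V.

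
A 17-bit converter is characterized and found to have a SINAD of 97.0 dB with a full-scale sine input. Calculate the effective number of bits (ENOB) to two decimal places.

ENOB = (SINAD − 1.76) / 6.02 = (97.0 − 1.76)/6.02 = 15.821.

15.82 bits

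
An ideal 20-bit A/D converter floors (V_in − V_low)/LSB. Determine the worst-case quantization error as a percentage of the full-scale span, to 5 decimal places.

0.00010 %

Truncating → worst-case error = 1 LSB = V_FS/2^20, so 100/1048576 = 9.53674e-05 % of full scale.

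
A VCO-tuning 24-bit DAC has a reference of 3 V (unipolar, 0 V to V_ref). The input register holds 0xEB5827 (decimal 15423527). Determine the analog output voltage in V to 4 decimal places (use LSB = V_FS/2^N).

2.7579 V

LSB = 3 V / 2^24 = 0.18 µV.
Code 0xEB5827 = 15423527 decimal.
V_out = 0 + 15423527 × 1.78814e-07 V = 2.75794 V.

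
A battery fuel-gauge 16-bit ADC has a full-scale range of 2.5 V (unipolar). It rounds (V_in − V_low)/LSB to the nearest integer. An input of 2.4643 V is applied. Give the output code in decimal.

code 64600

Full-scale span = 2.5 V; LSB = 2.5/2^16 = 38.15 µV.
(2.4643 − 0) / 3.8147e-05 = 64600.146 LSBs.
So the output code is 64600.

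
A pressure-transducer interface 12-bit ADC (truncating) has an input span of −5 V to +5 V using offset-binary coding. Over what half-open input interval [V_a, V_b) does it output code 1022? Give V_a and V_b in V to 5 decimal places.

[-2.50488 V, -2.50244 V)

LSB = 10/2^12 = 2.441 mV.
V_a = V_low + 1022·LSB = -2.50488 V; V_b = V_low + 1023·LSB = -2.50244 V.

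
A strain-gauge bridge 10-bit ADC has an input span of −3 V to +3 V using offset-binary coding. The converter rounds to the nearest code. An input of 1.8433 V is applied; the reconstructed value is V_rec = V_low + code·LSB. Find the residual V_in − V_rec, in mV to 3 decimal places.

One LSB is 6 V / 1024 = 5.859 mV.
(1.8433 − (−3))/0.00585938 = 826.5899; round gives code 827.
Code 827 maps back to (−3) + 827×0.00585938 V = 1.8457031 V.
Error = 1.8433 − 1.8457031 = -0.00240312 V = -2.403 mV.

-2.403 mV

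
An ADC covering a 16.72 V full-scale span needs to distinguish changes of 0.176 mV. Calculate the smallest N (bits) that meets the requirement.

Number of steps required ≥ 16.72 V / 0.176 mV = 95000.00.
Need 2^N ≥ 95000.00; 2^16 = 65536, 2^17 = 131072.
Minimum N = 17.

17 bits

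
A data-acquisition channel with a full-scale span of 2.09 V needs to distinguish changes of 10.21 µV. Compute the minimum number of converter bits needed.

18 bits

Number of steps required ≥ 2.09 V / 10.21 µV = 204701.27.
Need 2^N ≥ 204701.27; 2^17 = 131072, 2^18 = 262144.
Minimum N = 18.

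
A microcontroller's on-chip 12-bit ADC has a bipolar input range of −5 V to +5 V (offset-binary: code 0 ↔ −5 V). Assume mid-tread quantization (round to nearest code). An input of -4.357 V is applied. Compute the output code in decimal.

code 263

Full-scale span = 10 V; LSB = 10/2^12 = 2.441 mV.
(V_in − V_low)/LSB = (-4.357 − (−5)) / 0.00244141 = 263.373.
So the output code is 263.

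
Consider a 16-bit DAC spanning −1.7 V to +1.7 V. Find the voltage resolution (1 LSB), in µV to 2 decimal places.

51.88 µV

Full-scale span = 3.4 V.
LSB = 3.4 / 2^16 = 3.4 / 65536 = 5.18799e-05 V = 51.88 µV.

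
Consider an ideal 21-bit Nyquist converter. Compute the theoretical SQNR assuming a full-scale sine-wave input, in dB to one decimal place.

SNR ≈ 6.02·N + 1.76 dB = 6.02·21 + 1.76 = 128.18 dB.

128.2 dB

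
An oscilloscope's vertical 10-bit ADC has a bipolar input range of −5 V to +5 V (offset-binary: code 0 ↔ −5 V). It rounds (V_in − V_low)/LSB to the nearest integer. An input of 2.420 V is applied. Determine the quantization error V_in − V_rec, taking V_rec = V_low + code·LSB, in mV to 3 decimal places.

LSB = 10/2^10 = 9.766 mV.
Scaled input = 759.8080 LSBs, so code = 760.
V_rec = (−5) + 760·0.00976562 = 2.421875 V.
V_in − V_rec = -0.001875 V = -1.875 mV.

-1.875 mV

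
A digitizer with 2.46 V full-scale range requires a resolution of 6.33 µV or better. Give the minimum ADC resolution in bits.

19 bits

Number of steps required ≥ 2.46 V / 6.33 µV = 388625.59.
Need 2^N ≥ 388625.59; 2^18 = 262144, 2^19 = 524288.
Minimum N = 19.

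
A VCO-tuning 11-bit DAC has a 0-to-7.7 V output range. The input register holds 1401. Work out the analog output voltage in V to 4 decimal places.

5.2674 V

LSB = 7.7 V / 2^11 = 3.760 mV.
V_out = 0 + 1401 × 0.00375977 V = 5.26743 V.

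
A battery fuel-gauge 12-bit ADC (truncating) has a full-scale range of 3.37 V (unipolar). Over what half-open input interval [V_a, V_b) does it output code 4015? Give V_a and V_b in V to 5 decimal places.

[3.30336 V, 3.30418 V)

LSB = 3.37/2^12 = 0.823 mV.
V_a = V_low + 4015·LSB = 3.30336 V; V_b = V_low + 4016·LSB = 3.30418 V.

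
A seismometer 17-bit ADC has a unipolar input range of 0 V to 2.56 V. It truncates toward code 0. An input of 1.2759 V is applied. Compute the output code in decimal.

code 65326

With 131072 levels over 2.56 V, one step is 19.53 µV.
(1.2759 − 0) / 1.95313e-05 = 65326.080 LSBs.
Floor → code 65326.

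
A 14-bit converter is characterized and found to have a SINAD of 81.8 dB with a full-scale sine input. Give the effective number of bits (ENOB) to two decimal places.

ENOB = (SINAD − 1.76) / 6.02 = (81.8 − 1.76)/6.02 = 13.296.

13.30 bits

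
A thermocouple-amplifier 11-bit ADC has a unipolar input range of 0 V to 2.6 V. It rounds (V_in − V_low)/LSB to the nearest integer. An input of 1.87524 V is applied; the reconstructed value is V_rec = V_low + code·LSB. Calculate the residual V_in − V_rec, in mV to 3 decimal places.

0.142 mV

One LSB is 2.6 V / 2048 = 1.270 mV.
Scaled input = 1477.1121 LSBs, so code = 1477.
V_rec = 0 + 1477·0.00126953 = 1.8750977 V.
Error = 1.87524 − 1.8750977 = 0.000142344 V = 0.142 mV.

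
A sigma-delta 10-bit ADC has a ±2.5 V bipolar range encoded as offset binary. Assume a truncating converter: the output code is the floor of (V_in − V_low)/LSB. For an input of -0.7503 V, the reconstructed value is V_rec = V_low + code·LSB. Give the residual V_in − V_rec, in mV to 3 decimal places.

1.653 mV

LSB = 5/2^10 = 4.883 mV.
(-0.7503 − (−2.5))/0.00488281 = 358.3386; ⌊·⌋ gives code 358.
Code 358 maps back to (−2.5) + 358×0.00488281 V = -0.75195312 V.
Difference: 0.00165313 V → 1.653 mV.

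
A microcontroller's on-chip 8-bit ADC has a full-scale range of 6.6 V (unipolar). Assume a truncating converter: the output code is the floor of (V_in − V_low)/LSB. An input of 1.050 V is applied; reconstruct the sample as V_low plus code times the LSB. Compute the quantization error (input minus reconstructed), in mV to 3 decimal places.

One LSB is 6.6 V / 256 = 25.781 mV.
Scaled input = 40.7273 LSBs, so code = 40.
Reconstructed: 1.03125 V.
Difference: 0.01875 V → 18.750 mV.

18.750 mV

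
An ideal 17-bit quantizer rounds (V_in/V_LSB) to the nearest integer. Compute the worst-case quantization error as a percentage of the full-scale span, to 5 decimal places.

0.00038 %

Rounding → worst-case error = ½ LSB = V_FS/2^18, so 100/262144 = 0.00038147 % of full scale.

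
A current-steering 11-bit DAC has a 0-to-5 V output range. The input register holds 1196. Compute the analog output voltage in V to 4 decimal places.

LSB = 5 V / 2^11 = 2.441 mV.
V_out = 0 + 1196 × 0.00244141 V = 2.91992 V.

2.9199 V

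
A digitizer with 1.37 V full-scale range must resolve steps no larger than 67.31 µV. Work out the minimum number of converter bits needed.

15 bits

Number of steps required ≥ 1.37 V / 67.31 µV = 20353.59.
Need 2^N ≥ 20353.59; 2^14 = 16384, 2^15 = 32768.
Minimum N = 15.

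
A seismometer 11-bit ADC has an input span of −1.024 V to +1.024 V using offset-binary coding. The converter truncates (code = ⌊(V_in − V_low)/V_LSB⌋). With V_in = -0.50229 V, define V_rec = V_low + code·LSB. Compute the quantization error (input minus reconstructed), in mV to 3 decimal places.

LSB = 2.048/2^11 = 1.000 mV.
Scaled input = 521.7100 LSBs, so code = 521.
V_rec = (−1.024) + 521·0.001 = -0.503 V.
Difference: 0.00071 V → 0.710 mV.

0.710 mV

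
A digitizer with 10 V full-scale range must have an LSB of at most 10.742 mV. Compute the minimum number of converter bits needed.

Number of steps required ≥ 10 V / 10.742 mV = 930.93.
Need 2^N ≥ 930.93; 2^9 = 512, 2^10 = 1024.
Minimum N = 10.

10 bits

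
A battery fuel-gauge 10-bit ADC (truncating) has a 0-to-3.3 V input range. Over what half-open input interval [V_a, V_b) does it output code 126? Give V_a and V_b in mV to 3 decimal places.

LSB = 3.3/2^10 = 3.223 mV.
V_a = V_low + 126·LSB = 0.406055 V; V_b = V_low + 127·LSB = 0.409277 V.

[406.055 mV, 409.277 mV)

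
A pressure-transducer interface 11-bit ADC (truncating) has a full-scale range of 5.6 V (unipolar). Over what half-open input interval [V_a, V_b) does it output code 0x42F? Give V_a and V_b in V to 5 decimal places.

[2.92852 V, 2.93125 V)

LSB = 5.6/2^11 = 2.734 mV.
Code 0x42F = 1071 decimal.
V_a = V_low + 1071·LSB = 2.92852 V; V_b = V_low + 1072·LSB = 2.93125 V.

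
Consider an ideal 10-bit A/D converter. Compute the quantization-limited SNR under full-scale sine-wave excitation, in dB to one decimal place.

62.0 dB

SNR ≈ 6.02·N + 1.76 dB = 6.02·10 + 1.76 = 61.96 dB.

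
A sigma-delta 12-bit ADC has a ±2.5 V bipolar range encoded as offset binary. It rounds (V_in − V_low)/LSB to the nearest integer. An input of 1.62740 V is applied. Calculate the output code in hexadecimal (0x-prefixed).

code 0xD35 (decimal 3381)

With 4096 levels over 5 V, one step is 1.221 mV.
(V_in − V_low)/LSB = (1.62740 − (−2.5)) / 0.0012207 = 3381.166.
So the output code is 3381.
In hexadecimal (0x-prefixed): 0xD35.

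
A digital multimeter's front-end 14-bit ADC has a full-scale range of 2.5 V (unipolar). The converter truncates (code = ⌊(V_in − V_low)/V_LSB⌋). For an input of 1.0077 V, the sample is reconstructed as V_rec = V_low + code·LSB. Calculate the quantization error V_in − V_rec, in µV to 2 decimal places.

Step size: 2.5 V ÷ 2^14 = 152.59 µV.
Scaled input = 6604.0627 LSBs, so code = 6604.
Reconstructed: 1.0076904 V.
Error = 1.0077 − 1.0076904 = 9.57031e-06 V = 9.57 µV.

9.57 µV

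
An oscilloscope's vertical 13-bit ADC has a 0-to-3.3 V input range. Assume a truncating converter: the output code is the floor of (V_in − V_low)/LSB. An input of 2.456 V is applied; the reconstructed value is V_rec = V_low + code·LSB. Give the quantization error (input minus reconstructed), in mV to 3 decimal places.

0.336 mV

One LSB is 3.3 V / 8192 = 402.83 µV.
Scaled input = 6096.8339 LSBs, so code = 6096.
V_rec = 0 + 6096·0.000402832 = 2.4556641 V.
Error = 2.456 − 2.4556641 = 0.000335937 V = 0.336 mV.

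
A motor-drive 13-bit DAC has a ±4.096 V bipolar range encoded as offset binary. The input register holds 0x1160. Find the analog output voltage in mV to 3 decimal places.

352.000 mV

LSB = 8.192 V / 2^13 = 1.000 mV.
Code 0x1160 = 4448 decimal.
V_out = (−4.096) + 4448 × 0.001 V = 0.352 V.
= 352.000 mV.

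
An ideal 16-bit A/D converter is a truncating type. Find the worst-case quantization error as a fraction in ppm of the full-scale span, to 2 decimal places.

15.26 ppm

Truncating → worst-case error = 1 LSB = V_FS/2^16, so 1e+06/65536 = 15.2588 ppm of full scale.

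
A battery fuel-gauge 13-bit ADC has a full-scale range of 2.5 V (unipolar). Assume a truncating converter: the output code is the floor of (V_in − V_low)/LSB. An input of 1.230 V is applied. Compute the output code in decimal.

Full-scale span = 2.5 V; LSB = 2.5/2^13 = 305.18 µV.
Input sits at 4030.464 steps above V_low.
⌊·⌋(4030.464) = 4030.

code 4030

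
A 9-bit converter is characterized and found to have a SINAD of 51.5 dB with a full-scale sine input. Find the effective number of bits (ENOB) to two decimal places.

8.26 bits

ENOB = (SINAD − 1.76) / 6.02 = (51.5 − 1.76)/6.02 = 8.262.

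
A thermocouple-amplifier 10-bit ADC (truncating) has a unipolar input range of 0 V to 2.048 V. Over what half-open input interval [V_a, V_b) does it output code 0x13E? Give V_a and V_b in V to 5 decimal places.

LSB = 2.048/2^10 = 2.000 mV.
Code 0x13E = 318 decimal.
V_a = V_low + 318·LSB = 0.636 V; V_b = V_low + 319·LSB = 0.638 V.

[0.63600 V, 0.63800 V)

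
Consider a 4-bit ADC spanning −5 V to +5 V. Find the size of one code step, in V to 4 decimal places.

Full-scale span = 10 V.
LSB = 10 / 2^4 = 10 / 16 = 0.625 V = 0.6250 V.

0.6250 V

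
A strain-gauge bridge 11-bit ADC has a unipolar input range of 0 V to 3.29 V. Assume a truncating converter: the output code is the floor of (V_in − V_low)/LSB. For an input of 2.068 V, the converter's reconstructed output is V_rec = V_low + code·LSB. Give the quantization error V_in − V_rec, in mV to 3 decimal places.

One LSB is 3.29 V / 2048 = 1.606 mV.
(V_in − V_low)/LSB = (2.068 − 0)/0.00160645 = 1287.3143 → code 1287 (floor).
Reconstructed: 2.0674951 V.
V_in − V_rec = 0.000504883 V = 0.505 mV.

0.505 mV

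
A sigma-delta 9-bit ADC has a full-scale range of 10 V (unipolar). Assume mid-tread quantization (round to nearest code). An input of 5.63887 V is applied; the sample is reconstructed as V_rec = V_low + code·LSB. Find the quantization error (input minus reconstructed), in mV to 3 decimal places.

-5.661 mV

Step size: 10 V ÷ 2^9 = 19.531 mV.
(V_in − V_low)/LSB = (5.63887 − 0)/0.0195312 = 288.7101 → code 289 (round).
Reconstructed: 5.6445312 V.
Error = 5.63887 − 5.6445312 = -0.00566125 V = -5.661 mV.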